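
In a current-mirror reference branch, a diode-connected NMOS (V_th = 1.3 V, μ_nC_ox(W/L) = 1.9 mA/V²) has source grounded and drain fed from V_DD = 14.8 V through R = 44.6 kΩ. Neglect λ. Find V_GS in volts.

V_GS = 1.85 V

With gate tied to drain, V_GS = V_DS ≥ V_GS − V_th, so the device is in saturation.
KCL at the drain: ½ k_n (V_GS − V_th)² = (V_DD − V_GS)/R.
Let x = V_GS − 1.3. Then 42.4 x² + x − 13.5 = 0, giving x = 0.553 V (positive root), so V_GS = 1.85 V.
I_D = (V_DD − V_GS)/R = (14.8 − 1.85) / 44.6 = 0.29 mA.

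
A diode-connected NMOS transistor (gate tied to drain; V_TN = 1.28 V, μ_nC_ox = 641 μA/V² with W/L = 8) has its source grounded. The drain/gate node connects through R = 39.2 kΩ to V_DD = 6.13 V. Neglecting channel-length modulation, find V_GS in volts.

V_GS = 1.49 V

With gate tied to drain, V_GS = V_DS ≥ V_GS − V_TN, so the device is in saturation.
k_n = μ_nC_ox · (W/L) = 5.128 mA/V².
KCL at the drain: ½ k_n (V_GS − V_TN)² = (V_DD − V_GS)/R.
Let x = V_GS − 1.28. Then 101 x² + x − 4.85 = 0, giving x = 0.215 V (positive root), so V_GS = 1.49 V.
I_D = (V_DD − V_GS)/R = (6.13 − 1.49) / 39.2 = 0.118 mA.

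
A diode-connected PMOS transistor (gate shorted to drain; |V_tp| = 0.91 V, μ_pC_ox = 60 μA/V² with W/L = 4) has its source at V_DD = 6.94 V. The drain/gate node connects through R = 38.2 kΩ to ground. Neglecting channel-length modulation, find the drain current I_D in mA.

I_D = 0.131 mA

With gate tied to drain, V_SG = V_SD ≥ V_SG − |V_tp|, so the device is in saturation.
k_p = μ_pC_ox · (W/L) = 0.24 mA/V².
KCL at the drain: ½ k_p (V_SG − |V_tp|)² = (V_DD − V_SG)/R.
Let x = V_SG − 0.91. Then 4.58 x² + x − 6.03 = 0, giving x = 1.04 V (positive root), so V_SG = 1.95 V.
I_D = (V_DD − V_SG)/R = (6.94 − 1.95) / 38.2 = 0.131 mA.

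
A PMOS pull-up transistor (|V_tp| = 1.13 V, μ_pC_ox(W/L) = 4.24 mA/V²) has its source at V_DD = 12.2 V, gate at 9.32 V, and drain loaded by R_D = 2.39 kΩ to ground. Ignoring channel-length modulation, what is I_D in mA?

I_D = 4.75 mA

V_SG = V_DD − V_G = 12.2 − 9.32 = 2.88 V, so V_ov = 2.88 − 1.13 = 1.75 V.
Assume saturation: I_D = ½ k_p V_ov² = 0.5 × 4.24 × 1.75² = 6.49 mA, giving V_SD = V_DD − I_D R_D = 12.2 − 6.49 × 2.39 = -3.32 V.
But -3.32 V < V_ov = 1.75 V, so the device is actually in triode.
In triode I_D = k_p[V_ov V_SD − ½ V_SD²] and I_D = (V_DD − V_SD)/R_D. Equating: 5.07 V_SD² − 18.73 V_SD + 12.2 = 0, giving V_SD = 0.844 V (the root below V_ov).
I_D = (12.2 − 0.844) / 2.39 = 4.75 mA.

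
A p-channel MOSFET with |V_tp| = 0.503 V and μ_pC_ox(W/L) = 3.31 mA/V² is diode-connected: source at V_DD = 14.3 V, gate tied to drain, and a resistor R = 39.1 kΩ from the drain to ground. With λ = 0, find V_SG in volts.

V_SG = 0.957 V

With gate tied to drain, V_SG = V_SD ≥ V_SG − |V_tp|, so the device is in saturation.
KCL at the drain: ½ k_p (V_SG − |V_tp|)² = (V_DD − V_SG)/R.
Let x = V_SG − 0.503. Then 64.7 x² + x − 13.8 = 0, giving x = 0.454 V (positive root), so V_SG = 0.957 V.
I_D = (V_DD − V_SG)/R = (14.3 − 0.957) / 39.1 = 0.341 mA.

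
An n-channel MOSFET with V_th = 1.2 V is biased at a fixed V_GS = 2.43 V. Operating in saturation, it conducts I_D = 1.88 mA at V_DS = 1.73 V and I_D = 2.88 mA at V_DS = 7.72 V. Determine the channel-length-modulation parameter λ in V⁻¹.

λ = 0.105 V⁻¹

With V_GS fixed, I_D ∝ (1 + λ V_DS) in saturation, so I_D2/I_D1 = (1 + λ V_DS2)/(1 + λ V_DS1).
2.88/1.88 = 1.532 = (1 + 7.72 λ)/(1 + 1.73 λ).
Solving: λ (I_D1 V_DS2 − I_D2 V_DS1) = I_D2 − I_D1, so λ = (2.88 − 1.88) / (1.88 × 7.72 − 2.88 × 1.73) = 1 / 9.53 = 0.105 V⁻¹.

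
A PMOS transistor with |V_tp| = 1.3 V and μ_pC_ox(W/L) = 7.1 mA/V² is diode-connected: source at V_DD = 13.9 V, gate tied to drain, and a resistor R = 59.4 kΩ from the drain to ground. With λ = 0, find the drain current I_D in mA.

I_D = 0.208 mA

With gate tied to drain, V_SG = V_SD ≥ V_SG − |V_tp|, so the device is in saturation.
KCL at the drain: ½ k_p (V_SG − |V_tp|)² = (V_DD − V_SG)/R.
Let x = V_SG − 1.3. Then 211 x² + x − 12.6 = 0, giving x = 0.242 V (positive root), so V_SG = 1.54 V.
I_D = (V_DD − V_SG)/R = (13.9 − 1.54) / 59.4 = 0.208 mA.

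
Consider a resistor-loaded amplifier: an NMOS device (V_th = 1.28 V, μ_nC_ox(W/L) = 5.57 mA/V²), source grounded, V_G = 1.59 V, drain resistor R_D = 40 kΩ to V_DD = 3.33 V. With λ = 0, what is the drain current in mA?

I_D = 0.0820 mA

V_GS = V_G = 1.59 V, so V_ov = 1.59 − 1.28 = 0.31 V.
Assume saturation: I_D = ½ k_n V_ov² = 0.5 × 5.57 × 0.31² = 0.268 mA, giving V_DS = V_DD − I_D R_D = 3.33 − 0.268 × 40 = -7.38 V.
But -7.38 V < V_ov = 0.31 V, so the device is actually in triode.
In triode I_D = k_n[V_ov V_DS − ½ V_DS²] and I_D = (V_DD − V_DS)/R_D. Equating: 111 V_DS² − 70.07 V_DS + 3.33 = 0, giving V_DS = 0.0518 V (the root below V_ov).
I_D = (3.33 − 0.0518) / 40 = 0.082 mA.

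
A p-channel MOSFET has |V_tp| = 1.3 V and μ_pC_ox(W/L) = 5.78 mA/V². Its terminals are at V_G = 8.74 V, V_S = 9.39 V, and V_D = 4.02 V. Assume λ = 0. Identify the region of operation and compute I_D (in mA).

V_SG = V_S − V_G = 9.39 − 8.74 = 0.65 V; V_SD = V_S − V_D = 9.39 − 4.02 = 5.37 V.
V_SG = 0.65 V < |V_tp| = 1.3 V, so the transistor is in cutoff.

Cutoff; I_D = 0 mA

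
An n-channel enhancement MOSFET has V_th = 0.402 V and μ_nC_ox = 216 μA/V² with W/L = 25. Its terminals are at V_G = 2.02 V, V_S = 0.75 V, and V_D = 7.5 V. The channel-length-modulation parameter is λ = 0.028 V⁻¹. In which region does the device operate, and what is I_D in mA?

V_GS = V_G − V_S = 2.02 − 0.75 = 1.27 V; V_DS = V_D − V_S = 7.5 − 0.75 = 6.75 V.
k_n = μ_nC_ox · (W/L) = 5.4 mA/V².
V_ov = V_GS − V_th = 1.27 − 0.402 = 0.868 V.
Since V_DS = 6.75 V ≥ V_ov = 0.868 V, the device is in saturation.
I_D = ½ k_n V_ov² (1 + λ V_DS) = 0.5 × 5.4 × 0.868² × (1 + 0.028 × 6.75) = 2.42 mA.

Saturation; I_D = 2.42 mA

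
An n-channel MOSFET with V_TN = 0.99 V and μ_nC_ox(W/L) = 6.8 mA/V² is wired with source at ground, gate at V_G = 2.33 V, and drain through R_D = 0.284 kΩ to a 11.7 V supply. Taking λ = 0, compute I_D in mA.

V_GS = V_G = 2.33 V, so V_ov = 2.33 − 0.99 = 1.34 V.
Assume saturation: I_D = ½ k_n V_ov² = 0.5 × 6.8 × 1.34² = 6.11 mA, giving V_DS = V_DD − I_D R_D = 11.7 − 6.11 × 0.284 = 9.97 V.
V_DS = 9.97 V ≥ V_ov = 1.34 V, confirming saturation.

I_D = 6.11 mA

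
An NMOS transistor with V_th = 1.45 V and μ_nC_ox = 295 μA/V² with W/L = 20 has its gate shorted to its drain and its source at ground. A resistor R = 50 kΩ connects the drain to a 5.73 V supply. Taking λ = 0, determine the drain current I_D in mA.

I_D = 0.0823 mA

With gate tied to drain, V_GS = V_DS ≥ V_GS − V_th, so the device is in saturation.
k_n = μ_nC_ox · (W/L) = 5.9 mA/V².
KCL at the drain: ½ k_n (V_GS − V_th)² = (V_DD − V_GS)/R.
Let x = V_GS − 1.45. Then 148 x² + x − 4.28 = 0, giving x = 0.167 V (positive root), so V_GS = 1.62 V.
I_D = (V_DD − V_GS)/R = (5.73 − 1.62) / 50 = 0.0823 mA.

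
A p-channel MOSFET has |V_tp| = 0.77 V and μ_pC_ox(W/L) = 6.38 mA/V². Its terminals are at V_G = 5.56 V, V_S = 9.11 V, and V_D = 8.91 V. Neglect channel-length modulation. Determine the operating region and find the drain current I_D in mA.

V_SG = V_S − V_G = 9.11 − 5.56 = 3.55 V; V_SD = V_S − V_D = 9.11 − 8.91 = 0.2 V.
V_ov = V_SG − |V_tp| = 3.55 − 0.77 = 2.78 V.
Since V_SD = 0.2 V < V_ov = 2.78 V, the device is in the triode region.
I_D = k_p [V_ov · V_SD − ½ V_SD²] = 6.38 × [2.78 × 0.2 − 0.5 × 0.2²] = 3.42 mA.

Triode; I_D = 3.42 mA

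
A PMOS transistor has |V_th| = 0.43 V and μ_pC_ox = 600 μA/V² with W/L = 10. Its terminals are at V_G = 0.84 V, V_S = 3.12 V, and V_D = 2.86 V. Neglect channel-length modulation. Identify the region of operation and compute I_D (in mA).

Triode; I_D = 2.68 mA

V_SG = V_S − V_G = 3.12 − 0.84 = 2.28 V; V_SD = V_S − V_D = 3.12 − 2.86 = 0.26 V.
k_p = μ_pC_ox · (W/L) = 6 mA/V².
V_ov = V_SG − |V_th| = 2.28 − 0.43 = 1.85 V.
Since V_SD = 0.26 V < V_ov = 1.85 V, the device is in the triode region.
I_D = k_p [V_ov · V_SD − ½ V_SD²] = 6 × [1.85 × 0.26 − 0.5 × 0.26²] = 2.68 mA.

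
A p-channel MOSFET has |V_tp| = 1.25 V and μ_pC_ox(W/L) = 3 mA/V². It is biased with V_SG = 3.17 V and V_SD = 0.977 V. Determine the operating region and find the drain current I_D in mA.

Triode; I_D = 4.20 mA

V_ov = V_SG − |V_tp| = 3.17 − 1.25 = 1.92 V.
Since V_SD = 0.977 V < V_ov = 1.92 V, the device is in the triode region.
I_D = k_p [V_ov · V_SD − ½ V_SD²] = 3 × [1.92 × 0.977 − 0.5 × 0.977²] = 4.2 mA.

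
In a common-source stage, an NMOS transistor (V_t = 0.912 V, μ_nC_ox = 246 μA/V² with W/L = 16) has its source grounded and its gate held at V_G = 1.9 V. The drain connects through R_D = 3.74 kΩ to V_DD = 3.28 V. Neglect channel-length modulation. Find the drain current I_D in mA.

I_D = 0.813 mA

V_GS = V_G = 1.9 V, so V_ov = 1.9 − 0.912 = 0.988 V.
k_n = μ_nC_ox · (W/L) = 3.936 mA/V².
Assume saturation: I_D = ½ k_n V_ov² = 0.5 × 3.936 × 0.988² = 1.92 mA, giving V_DS = V_DD − I_D R_D = 3.28 − 1.92 × 3.74 = -3.9 V.
But -3.9 V < V_ov = 0.988 V, so the device is actually in triode.
In triode I_D = k_n[V_ov V_DS − ½ V_DS²] and I_D = (V_DD − V_DS)/R_D. Equating: 7.36 V_DS² − 15.54 V_DS + 3.28 = 0, giving V_DS = 0.238 V (the root below V_ov).
I_D = (3.28 − 0.238) / 3.74 = 0.813 mA.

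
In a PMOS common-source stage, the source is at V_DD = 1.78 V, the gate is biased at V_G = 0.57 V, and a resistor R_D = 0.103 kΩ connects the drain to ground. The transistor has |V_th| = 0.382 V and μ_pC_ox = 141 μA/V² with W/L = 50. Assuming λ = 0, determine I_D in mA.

I_D = 2.42 mA

V_SG = V_DD − V_G = 1.78 − 0.57 = 1.21 V, so V_ov = 1.21 − 0.382 = 0.828 V.
k_p = μ_pC_ox · (W/L) = 7.05 mA/V².
Assume saturation: I_D = ½ k_p V_ov² = 0.5 × 7.05 × 0.828² = 2.42 mA, giving V_SD = V_DD − I_D R_D = 1.78 − 2.42 × 0.103 = 1.53 V.
V_SD = 1.53 V ≥ V_ov = 0.828 V, confirming saturation.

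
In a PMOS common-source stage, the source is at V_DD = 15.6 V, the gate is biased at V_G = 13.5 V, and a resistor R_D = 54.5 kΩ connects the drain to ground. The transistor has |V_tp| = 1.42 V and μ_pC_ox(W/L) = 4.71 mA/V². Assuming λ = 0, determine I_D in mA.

V_SG = V_DD − V_G = 15.6 − 13.5 = 2.1 V, so V_ov = 2.1 − 1.42 = 0.68 V.
Assume saturation: I_D = ½ k_p V_ov² = 0.5 × 4.71 × 0.68² = 1.09 mA, giving V_SD = V_DD − I_D R_D = 15.6 − 1.09 × 54.5 = -43.7 V.
But -43.7 V < V_ov = 0.68 V, so the device is actually in triode.
In triode I_D = k_p[V_ov V_SD − ½ V_SD²] and I_D = (V_DD − V_SD)/R_D. Equating: 128 V_SD² − 175.6 V_SD + 15.6 = 0, giving V_SD = 0.0955 V (the root below V_ov).
I_D = (15.6 − 0.0955) / 54.5 = 0.284 mA.

I_D = 0.284 mA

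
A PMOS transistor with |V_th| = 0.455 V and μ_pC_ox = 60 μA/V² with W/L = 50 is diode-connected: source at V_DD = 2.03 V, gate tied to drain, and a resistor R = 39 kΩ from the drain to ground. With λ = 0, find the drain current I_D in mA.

I_D = 0.0364 mA

With gate tied to drain, V_SG = V_SD ≥ V_SG − |V_th|, so the device is in saturation.
k_p = μ_pC_ox · (W/L) = 3 mA/V².
KCL at the drain: ½ k_p (V_SG − |V_th|)² = (V_DD − V_SG)/R.
Let x = V_SG − 0.455. Then 58.5 x² + x − 1.575 = 0, giving x = 0.156 V (positive root), so V_SG = 0.611 V.
I_D = (V_DD − V_SG)/R = (2.03 − 0.611) / 39 = 0.0364 mA.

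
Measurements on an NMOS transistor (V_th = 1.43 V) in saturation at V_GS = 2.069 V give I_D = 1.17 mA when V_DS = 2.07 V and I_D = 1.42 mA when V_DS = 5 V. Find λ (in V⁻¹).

λ = 0.0859 V⁻¹

With V_GS fixed, I_D ∝ (1 + λ V_DS) in saturation, so I_D2/I_D1 = (1 + λ V_DS2)/(1 + λ V_DS1).
1.42/1.17 = 1.214 = (1 + 5 λ)/(1 + 2.07 λ).
Solving: λ (I_D1 V_DS2 − I_D2 V_DS1) = I_D2 − I_D1, so λ = (1.42 − 1.17) / (1.17 × 5 − 1.42 × 2.07) = 0.25 / 2.91 = 0.0859 V⁻¹.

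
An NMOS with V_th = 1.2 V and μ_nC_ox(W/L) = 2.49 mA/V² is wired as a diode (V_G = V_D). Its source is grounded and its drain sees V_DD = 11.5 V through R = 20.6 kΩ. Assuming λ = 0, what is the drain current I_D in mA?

I_D = 0.470 mA

With gate tied to drain, V_GS = V_DS ≥ V_GS − V_th, so the device is in saturation.
KCL at the drain: ½ k_n (V_GS − V_th)² = (V_DD − V_GS)/R.
Let x = V_GS − 1.2. Then 25.6 x² + x − 10.3 = 0, giving x = 0.615 V (positive root), so V_GS = 1.81 V.
I_D = (V_DD − V_GS)/R = (11.5 − 1.81) / 20.6 = 0.47 mA.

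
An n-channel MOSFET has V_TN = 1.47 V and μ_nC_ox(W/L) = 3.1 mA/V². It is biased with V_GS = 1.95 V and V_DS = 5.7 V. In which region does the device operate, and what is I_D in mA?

Saturation; I_D = 0.357 mA

V_ov = V_GS − V_TN = 1.95 − 1.47 = 0.48 V.
Since V_DS = 5.7 V ≥ V_ov = 0.48 V, the device is in saturation.
I_D = ½ k_n V_ov² = 0.5 × 3.1 × 0.48² = 0.357 mA.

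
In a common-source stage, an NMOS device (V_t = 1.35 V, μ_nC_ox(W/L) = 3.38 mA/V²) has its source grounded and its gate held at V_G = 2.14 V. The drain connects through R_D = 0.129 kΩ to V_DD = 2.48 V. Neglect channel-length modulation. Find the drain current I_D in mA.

I_D = 1.05 mA

V_GS = V_G = 2.14 V, so V_ov = 2.14 − 1.35 = 0.79 V.
Assume saturation: I_D = ½ k_n V_ov² = 0.5 × 3.38 × 0.79² = 1.05 mA, giving V_DS = V_DD − I_D R_D = 2.48 − 1.05 × 0.129 = 2.34 V.
V_DS = 2.34 V ≥ V_ov = 0.79 V, confirming saturation.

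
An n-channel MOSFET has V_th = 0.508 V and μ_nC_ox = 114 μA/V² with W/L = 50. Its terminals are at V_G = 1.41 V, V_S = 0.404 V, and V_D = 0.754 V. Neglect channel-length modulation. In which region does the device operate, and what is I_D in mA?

V_GS = V_G − V_S = 1.41 − 0.404 = 1.01 V; V_DS = V_D − V_S = 0.754 − 0.404 = 0.35 V.
k_n = μ_nC_ox · (W/L) = 5.7 mA/V².
V_ov = V_GS − V_th = 1.01 − 0.508 = 0.498 V.
Since V_DS = 0.35 V < V_ov = 0.498 V, the device is in the triode region.
I_D = k_n [V_ov · V_DS − ½ V_DS²] = 5.7 × [0.498 × 0.35 − 0.5 × 0.35²] = 0.644 mA.

Triode; I_D = 0.644 mA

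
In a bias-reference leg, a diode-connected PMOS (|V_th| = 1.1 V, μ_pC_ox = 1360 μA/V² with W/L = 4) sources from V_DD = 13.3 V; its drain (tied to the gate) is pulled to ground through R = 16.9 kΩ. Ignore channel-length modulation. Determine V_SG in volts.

V_SG = 1.60 V

With gate tied to drain, V_SG = V_SD ≥ V_SG − |V_th|, so the device is in saturation.
k_p = μ_pC_ox · (W/L) = 5.44 mA/V².
KCL at the drain: ½ k_p (V_SG − |V_th|)² = (V_DD − V_SG)/R.
Let x = V_SG − 1.1. Then 46 x² + x − 12.2 = 0, giving x = 0.504 V (positive root), so V_SG = 1.6 V.
I_D = (V_DD − V_SG)/R = (13.3 − 1.6) / 16.9 = 0.692 mA.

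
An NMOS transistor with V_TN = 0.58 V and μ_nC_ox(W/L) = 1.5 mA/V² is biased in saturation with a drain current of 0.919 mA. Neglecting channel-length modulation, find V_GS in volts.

V_GS = 1.69 V

In saturation I_D = ½ k_n (V_GS − V_TN)², so V_GS − V_TN = √(2 I_D / k_n) = √(2 × 0.919 / 1.5) = 1.11 V.
V_GS = 0.58 + 1.11 = 1.69 V.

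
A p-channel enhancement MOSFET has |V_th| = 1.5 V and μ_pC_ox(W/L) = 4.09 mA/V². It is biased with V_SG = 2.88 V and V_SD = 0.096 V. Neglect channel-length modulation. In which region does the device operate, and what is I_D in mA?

V_ov = V_SG − |V_th| = 2.88 − 1.5 = 1.38 V.
Since V_SD = 0.096 V < V_ov = 1.38 V, the device is in the triode region.
I_D = k_p [V_ov · V_SD − ½ V_SD²] = 4.09 × [1.38 × 0.096 − 0.5 × 0.096²] = 0.523 mA.

Triode; I_D = 0.523 mA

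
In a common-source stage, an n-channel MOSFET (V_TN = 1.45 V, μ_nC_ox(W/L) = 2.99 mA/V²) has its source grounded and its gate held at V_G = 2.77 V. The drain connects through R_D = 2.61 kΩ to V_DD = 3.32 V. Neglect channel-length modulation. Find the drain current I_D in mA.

V_GS = V_G = 2.77 V, so V_ov = 2.77 − 1.45 = 1.32 V.
Assume saturation: I_D = ½ k_n V_ov² = 0.5 × 2.99 × 1.32² = 2.6 mA, giving V_DS = V_DD − I_D R_D = 3.32 − 2.6 × 2.61 = -3.48 V.
But -3.48 V < V_ov = 1.32 V, so the device is actually in triode.
In triode I_D = k_n[V_ov V_DS − ½ V_DS²] and I_D = (V_DD − V_DS)/R_D. Equating: 3.9 V_DS² − 11.3 V_DS + 3.32 = 0, giving V_DS = 0.332 V (the root below V_ov).
I_D = (3.32 − 0.332) / 2.61 = 1.14 mA.

I_D = 1.14 mA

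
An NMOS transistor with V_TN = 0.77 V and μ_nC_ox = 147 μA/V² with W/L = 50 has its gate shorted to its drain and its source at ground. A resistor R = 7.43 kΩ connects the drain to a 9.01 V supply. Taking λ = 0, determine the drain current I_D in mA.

With gate tied to drain, V_GS = V_DS ≥ V_GS − V_TN, so the device is in saturation.
k_n = μ_nC_ox · (W/L) = 7.35 mA/V².
KCL at the drain: ½ k_n (V_GS − V_TN)² = (V_DD − V_GS)/R.
Let x = V_GS − 0.77. Then 27.3 x² + x − 8.24 = 0, giving x = 0.531 V (positive root), so V_GS = 1.3 V.
I_D = (V_DD − V_GS)/R = (9.01 − 1.3) / 7.43 = 1.04 mA.

I_D = 1.04 mA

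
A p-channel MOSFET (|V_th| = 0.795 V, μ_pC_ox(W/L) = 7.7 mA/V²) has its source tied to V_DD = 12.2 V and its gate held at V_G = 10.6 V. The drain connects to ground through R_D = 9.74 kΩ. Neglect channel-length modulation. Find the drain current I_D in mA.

V_SG = V_DD − V_G = 12.2 − 10.6 = 1.6 V, so V_ov = 1.6 − 0.795 = 0.805 V.
Assume saturation: I_D = ½ k_p V_ov² = 0.5 × 7.7 × 0.805² = 2.49 mA, giving V_SD = V_DD − I_D R_D = 12.2 − 2.49 × 9.74 = -12.1 V.
But -12.1 V < V_ov = 0.805 V, so the device is actually in triode.
In triode I_D = k_p[V_ov V_SD − ½ V_SD²] and I_D = (V_DD − V_SD)/R_D. Equating: 37.5 V_SD² − 61.37 V_SD + 12.2 = 0, giving V_SD = 0.232 V (the root below V_ov).
I_D = (12.2 − 0.232) / 9.74 = 1.23 mA.

I_D = 1.23 mA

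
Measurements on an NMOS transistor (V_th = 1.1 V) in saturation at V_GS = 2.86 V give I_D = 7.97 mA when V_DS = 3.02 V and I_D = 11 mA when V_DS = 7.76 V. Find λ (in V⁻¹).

With V_GS fixed, I_D ∝ (1 + λ V_DS) in saturation, so I_D2/I_D1 = (1 + λ V_DS2)/(1 + λ V_DS1).
11/7.97 = 1.38 = (1 + 7.76 λ)/(1 + 3.02 λ).
Solving: λ (I_D1 V_DS2 − I_D2 V_DS1) = I_D2 − I_D1, so λ = (11 − 7.97) / (7.97 × 7.76 − 11 × 3.02) = 3.03 / 28.6 = 0.106 V⁻¹.

λ = 0.106 V⁻¹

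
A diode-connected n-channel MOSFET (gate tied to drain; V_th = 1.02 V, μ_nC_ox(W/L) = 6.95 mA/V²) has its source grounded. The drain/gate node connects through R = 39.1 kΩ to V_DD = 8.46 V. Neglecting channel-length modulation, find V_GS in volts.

V_GS = 1.25 V

With gate tied to drain, V_GS = V_DS ≥ V_GS − V_th, so the device is in saturation.
KCL at the drain: ½ k_n (V_GS − V_th)² = (V_DD − V_GS)/R.
Let x = V_GS − 1.02. Then 136 x² + x − 7.44 = 0, giving x = 0.23 V (positive root), so V_GS = 1.25 V.
I_D = (V_DD − V_GS)/R = (8.46 − 1.25) / 39.1 = 0.184 mA.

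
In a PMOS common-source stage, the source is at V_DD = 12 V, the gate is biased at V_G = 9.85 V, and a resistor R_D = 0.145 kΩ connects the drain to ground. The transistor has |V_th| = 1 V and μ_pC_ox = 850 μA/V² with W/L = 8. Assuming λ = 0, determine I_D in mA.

I_D = 4.50 mA

V_SG = V_DD − V_G = 12 − 9.85 = 2.15 V, so V_ov = 2.15 − 1 = 1.15 V.
k_p = μ_pC_ox · (W/L) = 6.8 mA/V².
Assume saturation: I_D = ½ k_p V_ov² = 0.5 × 6.8 × 1.15² = 4.5 mA, giving V_SD = V_DD − I_D R_D = 12 − 4.5 × 0.145 = 11.3 V.
V_SD = 11.3 V ≥ V_ov = 1.15 V, confirming saturation.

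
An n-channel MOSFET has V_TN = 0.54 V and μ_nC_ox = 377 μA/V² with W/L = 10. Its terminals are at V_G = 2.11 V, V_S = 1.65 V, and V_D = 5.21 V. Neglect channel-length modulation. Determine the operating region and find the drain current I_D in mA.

V_GS = V_G − V_S = 2.11 − 1.65 = 0.46 V; V_DS = V_D − V_S = 5.21 − 1.65 = 3.56 V.
V_GS = 0.46 V < V_TN = 0.54 V, so the transistor is in cutoff.

Cutoff; I_D = 0 mA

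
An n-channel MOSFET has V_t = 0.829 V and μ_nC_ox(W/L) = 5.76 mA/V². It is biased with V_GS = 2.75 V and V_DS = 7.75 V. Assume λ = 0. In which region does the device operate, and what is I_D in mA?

V_ov = V_GS − V_t = 2.75 − 0.829 = 1.92 V.
Since V_DS = 7.75 V ≥ V_ov = 1.92 V, the device is in saturation.
I_D = ½ k_n V_ov² = 0.5 × 5.76 × 1.92² = 10.6 mA.

Saturation; I_D = 10.6 mA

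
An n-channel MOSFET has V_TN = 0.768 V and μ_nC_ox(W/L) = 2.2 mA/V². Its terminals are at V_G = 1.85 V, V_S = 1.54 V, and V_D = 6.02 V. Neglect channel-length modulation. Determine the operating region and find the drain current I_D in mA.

V_GS = V_G − V_S = 1.85 − 1.54 = 0.31 V; V_DS = V_D − V_S = 6.02 − 1.54 = 4.48 V.
V_GS = 0.31 V < V_TN = 0.768 V, so the transistor is in cutoff.

Cutoff; I_D = 0 mA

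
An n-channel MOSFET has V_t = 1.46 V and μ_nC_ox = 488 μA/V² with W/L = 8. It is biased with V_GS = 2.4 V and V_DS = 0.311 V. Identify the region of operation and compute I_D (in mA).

k_n = μ_nC_ox · (W/L) = 3.904 mA/V².
V_ov = V_GS − V_t = 2.4 − 1.46 = 0.94 V.
Since V_DS = 0.311 V < V_ov = 0.94 V, the device is in the triode region.
I_D = k_n [V_ov · V_DS − ½ V_DS²] = 3.904 × [0.94 × 0.311 − 0.5 × 0.311²] = 0.952 mA.

Triode; I_D = 0.952 mA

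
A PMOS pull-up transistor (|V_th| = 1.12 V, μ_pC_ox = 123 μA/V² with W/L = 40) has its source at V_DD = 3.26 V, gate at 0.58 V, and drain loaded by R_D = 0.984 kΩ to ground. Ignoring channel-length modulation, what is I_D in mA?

V_SG = V_DD − V_G = 3.26 − 0.58 = 2.68 V, so V_ov = 2.68 − 1.12 = 1.56 V.
k_p = μ_pC_ox · (W/L) = 4.92 mA/V².
Assume saturation: I_D = ½ k_p V_ov² = 0.5 × 4.92 × 1.56² = 5.99 mA, giving V_SD = V_DD − I_D R_D = 3.26 − 5.99 × 0.984 = -2.63 V.
But -2.63 V < V_ov = 1.56 V, so the device is actually in triode.
In triode I_D = k_p[V_ov V_SD − ½ V_SD²] and I_D = (V_DD − V_SD)/R_D. Equating: 2.42 V_SD² − 8.552 V_SD + 3.26 = 0, giving V_SD = 0.435 V (the root below V_ov).
I_D = (3.26 − 0.435) / 0.984 = 2.87 mA.

I_D = 2.87 mA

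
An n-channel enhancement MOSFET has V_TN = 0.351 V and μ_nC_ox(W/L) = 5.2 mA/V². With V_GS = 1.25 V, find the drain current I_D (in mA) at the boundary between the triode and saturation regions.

At the boundary V_DS = V_ov = V_GS − V_TN = 1.25 − 0.351 = 0.899 V.
I_D = ½ k_n V_ov² = 0.5 × 5.2 × 0.899² = 2.1 mA.

I_D = 2.10 mA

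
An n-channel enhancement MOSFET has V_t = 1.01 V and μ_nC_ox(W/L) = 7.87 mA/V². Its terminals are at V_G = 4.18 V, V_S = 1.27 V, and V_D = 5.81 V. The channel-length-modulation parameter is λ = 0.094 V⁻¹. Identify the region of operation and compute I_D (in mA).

Saturation; I_D = 20.3 mA

V_GS = V_G − V_S = 4.18 − 1.27 = 2.91 V; V_DS = V_D − V_S = 5.81 − 1.27 = 4.54 V.
V_ov = V_GS − V_t = 2.91 − 1.01 = 1.9 V.
Since V_DS = 4.54 V ≥ V_ov = 1.9 V, the device is in saturation.
I_D = ½ k_n V_ov² (1 + λ V_DS) = 0.5 × 7.87 × 1.9² × (1 + 0.094 × 4.54) = 20.3 mA.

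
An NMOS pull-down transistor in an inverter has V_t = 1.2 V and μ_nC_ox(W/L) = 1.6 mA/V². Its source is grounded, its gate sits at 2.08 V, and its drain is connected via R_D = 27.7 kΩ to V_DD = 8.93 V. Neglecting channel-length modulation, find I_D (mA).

V_GS = V_G = 2.08 V, so V_ov = 2.08 − 1.2 = 0.88 V.
Assume saturation: I_D = ½ k_n V_ov² = 0.5 × 1.6 × 0.88² = 0.62 mA, giving V_DS = V_DD − I_D R_D = 8.93 − 0.62 × 27.7 = -8.23 V.
But -8.23 V < V_ov = 0.88 V, so the device is actually in triode.
In triode I_D = k_n[V_ov V_DS − ½ V_DS²] and I_D = (V_DD − V_DS)/R_D. Equating: 22.2 V_DS² − 40 V_DS + 8.93 = 0, giving V_DS = 0.261 V (the root below V_ov).
I_D = (8.93 − 0.261) / 27.7 = 0.313 mA.

I_D = 0.313 mA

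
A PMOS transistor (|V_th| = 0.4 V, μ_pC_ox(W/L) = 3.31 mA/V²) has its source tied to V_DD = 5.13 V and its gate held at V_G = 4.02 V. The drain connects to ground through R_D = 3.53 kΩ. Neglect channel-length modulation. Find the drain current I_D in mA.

I_D = 0.834 mA

V_SG = V_DD − V_G = 5.13 − 4.02 = 1.11 V, so V_ov = 1.11 − 0.4 = 0.71 V.
Assume saturation: I_D = ½ k_p V_ov² = 0.5 × 3.31 × 0.71² = 0.834 mA, giving V_SD = V_DD − I_D R_D = 5.13 − 0.834 × 3.53 = 2.18 V.
V_SD = 2.18 V ≥ V_ov = 0.71 V, confirming saturation.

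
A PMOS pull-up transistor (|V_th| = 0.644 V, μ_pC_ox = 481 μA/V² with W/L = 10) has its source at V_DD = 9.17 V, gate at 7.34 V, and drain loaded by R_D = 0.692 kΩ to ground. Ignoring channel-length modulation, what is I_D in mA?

I_D = 3.38 mA

V_SG = V_DD − V_G = 9.17 − 7.34 = 1.83 V, so V_ov = 1.83 − 0.644 = 1.19 V.
k_p = μ_pC_ox · (W/L) = 4.81 mA/V².
Assume saturation: I_D = ½ k_p V_ov² = 0.5 × 4.81 × 1.19² = 3.38 mA, giving V_SD = V_DD − I_D R_D = 9.17 − 3.38 × 0.692 = 6.83 V.
V_SD = 6.83 V ≥ V_ov = 1.19 V, confirming saturation.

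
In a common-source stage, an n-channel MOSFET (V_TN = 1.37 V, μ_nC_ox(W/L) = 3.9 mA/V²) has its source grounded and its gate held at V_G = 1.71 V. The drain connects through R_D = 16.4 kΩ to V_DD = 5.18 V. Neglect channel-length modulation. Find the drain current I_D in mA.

I_D = 0.225 mA

V_GS = V_G = 1.71 V, so V_ov = 1.71 − 1.37 = 0.34 V.
Assume saturation: I_D = ½ k_n V_ov² = 0.5 × 3.9 × 0.34² = 0.225 mA, giving V_DS = V_DD − I_D R_D = 5.18 − 0.225 × 16.4 = 1.48 V.
V_DS = 1.48 V ≥ V_ov = 0.34 V, confirming saturation.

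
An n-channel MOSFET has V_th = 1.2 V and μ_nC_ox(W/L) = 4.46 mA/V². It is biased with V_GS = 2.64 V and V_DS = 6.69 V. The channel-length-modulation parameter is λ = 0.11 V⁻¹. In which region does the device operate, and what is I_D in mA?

V_ov = V_GS − V_th = 2.64 − 1.2 = 1.44 V.
Since V_DS = 6.69 V ≥ V_ov = 1.44 V, the device is in saturation.
I_D = ½ k_n V_ov² (1 + λ V_DS) = 0.5 × 4.46 × 1.44² × (1 + 0.11 × 6.69) = 8.03 mA.

Saturation; I_D = 8.03 mA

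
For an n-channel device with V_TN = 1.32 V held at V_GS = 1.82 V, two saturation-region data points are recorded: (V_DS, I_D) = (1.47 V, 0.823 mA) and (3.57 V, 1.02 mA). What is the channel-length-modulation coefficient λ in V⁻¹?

With V_GS fixed, I_D ∝ (1 + λ V_DS) in saturation, so I_D2/I_D1 = (1 + λ V_DS2)/(1 + λ V_DS1).
1.02/0.823 = 1.239 = (1 + 3.57 λ)/(1 + 1.47 λ).
Solving: λ (I_D1 V_DS2 − I_D2 V_DS1) = I_D2 − I_D1, so λ = (1.02 − 0.823) / (0.823 × 3.57 − 1.02 × 1.47) = 0.197 / 1.44 = 0.137 V⁻¹.

λ = 0.137 V⁻¹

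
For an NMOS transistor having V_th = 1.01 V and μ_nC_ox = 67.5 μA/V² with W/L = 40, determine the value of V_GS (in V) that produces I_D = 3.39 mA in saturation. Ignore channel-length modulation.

k_n = μ_nC_ox · (W/L) = 2.7 mA/V².
In saturation I_D = ½ k_n (V_GS − V_th)², so V_GS − V_th = √(2 I_D / k_n) = √(2 × 3.39 / 2.7) = 1.58 V.
V_GS = 1.01 + 1.58 = 2.59 V.

V_GS = 2.59 V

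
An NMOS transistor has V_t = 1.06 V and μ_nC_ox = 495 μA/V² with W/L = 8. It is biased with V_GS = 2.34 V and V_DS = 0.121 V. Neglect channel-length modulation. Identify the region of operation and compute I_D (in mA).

Triode; I_D = 0.584 mA

k_n = μ_nC_ox · (W/L) = 3.96 mA/V².
V_ov = V_GS − V_t = 2.34 − 1.06 = 1.28 V.
Since V_DS = 0.121 V < V_ov = 1.28 V, the device is in the triode region.
I_D = k_n [V_ov · V_DS − ½ V_DS²] = 3.96 × [1.28 × 0.121 − 0.5 × 0.121²] = 0.584 mA.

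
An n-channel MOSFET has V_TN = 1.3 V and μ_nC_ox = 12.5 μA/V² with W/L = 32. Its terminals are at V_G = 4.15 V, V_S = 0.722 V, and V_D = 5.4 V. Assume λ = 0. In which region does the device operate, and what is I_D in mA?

Saturation; I_D = 0.906 mA

V_GS = V_G − V_S = 4.15 − 0.722 = 3.43 V; V_DS = V_D − V_S = 5.4 − 0.722 = 4.68 V.
k_n = μ_nC_ox · (W/L) = 0.4 mA/V².
V_ov = V_GS − V_TN = 3.43 − 1.3 = 2.13 V.
Since V_DS = 4.68 V ≥ V_ov = 2.13 V, the device is in saturation.
I_D = ½ k_n V_ov² = 0.5 × 0.4 × 2.13² = 0.906 mA.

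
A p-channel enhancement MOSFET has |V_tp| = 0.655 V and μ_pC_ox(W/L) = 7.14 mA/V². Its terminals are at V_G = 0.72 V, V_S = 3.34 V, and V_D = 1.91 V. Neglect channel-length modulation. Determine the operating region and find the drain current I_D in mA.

Triode; I_D = 12.8 mA

V_SG = V_S − V_G = 3.34 − 0.72 = 2.62 V; V_SD = V_S − V_D = 3.34 − 1.91 = 1.43 V.
V_ov = V_SG − |V_tp| = 2.62 − 0.655 = 1.97 V.
Since V_SD = 1.43 V < V_ov = 1.97 V, the device is in the triode region.
I_D = k_p [V_ov · V_SD − ½ V_SD²] = 7.14 × [1.97 × 1.43 − 0.5 × 1.43²] = 12.8 mA.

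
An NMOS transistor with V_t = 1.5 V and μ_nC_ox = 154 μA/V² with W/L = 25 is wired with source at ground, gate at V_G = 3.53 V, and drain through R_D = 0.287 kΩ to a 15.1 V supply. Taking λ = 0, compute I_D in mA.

V_GS = V_G = 3.53 V, so V_ov = 3.53 − 1.5 = 2.03 V.
k_n = μ_nC_ox · (W/L) = 3.85 mA/V².
Assume saturation: I_D = ½ k_n V_ov² = 0.5 × 3.85 × 2.03² = 7.93 mA, giving V_DS = V_DD − I_D R_D = 15.1 − 7.93 × 0.287 = 12.8 V.
V_DS = 12.8 V ≥ V_ov = 2.03 V, confirming saturation.

I_D = 7.93 mA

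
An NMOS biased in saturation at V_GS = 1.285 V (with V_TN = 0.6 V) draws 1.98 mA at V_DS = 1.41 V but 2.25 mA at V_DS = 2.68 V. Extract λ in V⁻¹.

λ = 0.127 V⁻¹

With V_GS fixed, I_D ∝ (1 + λ V_DS) in saturation, so I_D2/I_D1 = (1 + λ V_DS2)/(1 + λ V_DS1).
2.25/1.98 = 1.136 = (1 + 2.68 λ)/(1 + 1.41 λ).
Solving: λ (I_D1 V_DS2 − I_D2 V_DS1) = I_D2 − I_D1, so λ = (2.25 − 1.98) / (1.98 × 2.68 − 2.25 × 1.41) = 0.27 / 2.13 = 0.127 V⁻¹.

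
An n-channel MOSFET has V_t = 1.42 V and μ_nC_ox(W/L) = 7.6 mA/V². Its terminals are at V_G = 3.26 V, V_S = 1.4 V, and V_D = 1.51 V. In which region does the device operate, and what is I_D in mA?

Triode; I_D = 0.322 mA

V_GS = V_G − V_S = 3.26 − 1.4 = 1.86 V; V_DS = V_D − V_S = 1.51 − 1.4 = 0.11 V.
V_ov = V_GS − V_t = 1.86 − 1.42 = 0.44 V.
Since V_DS = 0.11 V < V_ov = 0.44 V, the device is in the triode region.
I_D = k_n [V_ov · V_DS − ½ V_DS²] = 7.6 × [0.44 × 0.11 − 0.5 × 0.11²] = 0.322 mA.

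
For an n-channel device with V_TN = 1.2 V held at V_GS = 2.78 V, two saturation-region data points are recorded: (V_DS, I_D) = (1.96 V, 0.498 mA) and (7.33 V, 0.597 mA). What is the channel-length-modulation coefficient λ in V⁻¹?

With V_GS fixed, I_D ∝ (1 + λ V_DS) in saturation, so I_D2/I_D1 = (1 + λ V_DS2)/(1 + λ V_DS1).
0.597/0.498 = 1.199 = (1 + 7.33 λ)/(1 + 1.96 λ).
Solving: λ (I_D1 V_DS2 − I_D2 V_DS1) = I_D2 − I_D1, so λ = (0.597 − 0.498) / (0.498 × 7.33 − 0.597 × 1.96) = 0.099 / 2.48 = 0.0399 V⁻¹.

λ = 0.0399 V⁻¹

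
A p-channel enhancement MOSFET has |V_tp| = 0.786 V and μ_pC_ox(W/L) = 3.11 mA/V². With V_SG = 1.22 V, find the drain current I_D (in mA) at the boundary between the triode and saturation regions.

At the boundary V_SD = V_ov = V_SG − |V_tp| = 1.22 − 0.786 = 0.434 V.
I_D = ½ k_p V_ov² = 0.5 × 3.11 × 0.434² = 0.293 mA.

I_D = 0.293 mA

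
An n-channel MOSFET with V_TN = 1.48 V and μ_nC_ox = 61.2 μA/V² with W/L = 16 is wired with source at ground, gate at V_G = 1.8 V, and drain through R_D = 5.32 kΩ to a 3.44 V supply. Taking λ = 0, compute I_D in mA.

I_D = 0.0501 mA

V_GS = V_G = 1.8 V, so V_ov = 1.8 − 1.48 = 0.32 V.
k_n = μ_nC_ox · (W/L) = 0.9792 mA/V².
Assume saturation: I_D = ½ k_n V_ov² = 0.5 × 0.9792 × 0.32² = 0.0501 mA, giving V_DS = V_DD − I_D R_D = 3.44 − 0.0501 × 5.32 = 3.17 V.
V_DS = 3.17 V ≥ V_ov = 0.32 V, confirming saturation.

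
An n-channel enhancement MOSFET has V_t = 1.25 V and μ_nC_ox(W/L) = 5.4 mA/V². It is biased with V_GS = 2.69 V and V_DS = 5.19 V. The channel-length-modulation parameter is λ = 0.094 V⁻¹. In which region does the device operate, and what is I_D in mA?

Saturation; I_D = 8.33 mA

V_ov = V_GS − V_t = 2.69 − 1.25 = 1.44 V.
Since V_DS = 5.19 V ≥ V_ov = 1.44 V, the device is in saturation.
I_D = ½ k_n V_ov² (1 + λ V_DS) = 0.5 × 5.4 × 1.44² × (1 + 0.094 × 5.19) = 8.33 mA.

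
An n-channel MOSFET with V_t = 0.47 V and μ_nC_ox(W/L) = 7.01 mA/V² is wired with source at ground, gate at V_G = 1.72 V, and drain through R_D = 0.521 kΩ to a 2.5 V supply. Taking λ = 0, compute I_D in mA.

I_D = 3.75 mA

V_GS = V_G = 1.72 V, so V_ov = 1.72 − 0.47 = 1.25 V.
Assume saturation: I_D = ½ k_n V_ov² = 0.5 × 7.01 × 1.25² = 5.48 mA, giving V_DS = V_DD − I_D R_D = 2.5 − 5.48 × 0.521 = -0.353 V.
But -0.353 V < V_ov = 1.25 V, so the device is actually in triode.
In triode I_D = k_n[V_ov V_DS − ½ V_DS²] and I_D = (V_DD − V_DS)/R_D. Equating: 1.83 V_DS² − 5.565 V_DS + 2.5 = 0, giving V_DS = 0.548 V (the root below V_ov).
I_D = (2.5 − 0.548) / 0.521 = 3.75 mA.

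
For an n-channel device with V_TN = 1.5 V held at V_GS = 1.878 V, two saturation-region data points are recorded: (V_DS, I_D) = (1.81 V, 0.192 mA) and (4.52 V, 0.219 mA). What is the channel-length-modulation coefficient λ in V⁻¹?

λ = 0.0573 V⁻¹

With V_GS fixed, I_D ∝ (1 + λ V_DS) in saturation, so I_D2/I_D1 = (1 + λ V_DS2)/(1 + λ V_DS1).
0.219/0.192 = 1.141 = (1 + 4.52 λ)/(1 + 1.81 λ).
Solving: λ (I_D1 V_DS2 − I_D2 V_DS1) = I_D2 − I_D1, so λ = (0.219 − 0.192) / (0.192 × 4.52 − 0.219 × 1.81) = 0.027 / 0.471 = 0.0573 V⁻¹.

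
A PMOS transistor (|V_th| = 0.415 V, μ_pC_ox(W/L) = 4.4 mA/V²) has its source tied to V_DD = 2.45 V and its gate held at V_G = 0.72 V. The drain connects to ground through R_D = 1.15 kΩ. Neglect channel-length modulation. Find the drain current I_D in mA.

I_D = 1.81 mA

V_SG = V_DD − V_G = 2.45 − 0.72 = 1.73 V, so V_ov = 1.73 − 0.415 = 1.32 V.
Assume saturation: I_D = ½ k_p V_ov² = 0.5 × 4.4 × 1.32² = 3.8 mA, giving V_SD = V_DD − I_D R_D = 2.45 − 3.8 × 1.15 = -1.92 V.
But -1.92 V < V_ov = 1.32 V, so the device is actually in triode.
In triode I_D = k_p[V_ov V_SD − ½ V_SD²] and I_D = (V_DD − V_SD)/R_D. Equating: 2.53 V_SD² − 7.654 V_SD + 2.45 = 0, giving V_SD = 0.364 V (the root below V_ov).
I_D = (2.45 − 0.364) / 1.15 = 1.81 mA.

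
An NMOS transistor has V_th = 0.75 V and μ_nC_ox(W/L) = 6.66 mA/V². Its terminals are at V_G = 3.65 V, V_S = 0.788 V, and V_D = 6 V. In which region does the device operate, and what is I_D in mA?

Saturation; I_D = 14.9 mA

V_GS = V_G − V_S = 3.65 − 0.788 = 2.86 V; V_DS = V_D − V_S = 6 − 0.788 = 5.21 V.
V_ov = V_GS − V_th = 2.86 − 0.75 = 2.11 V.
Since V_DS = 5.21 V ≥ V_ov = 2.11 V, the device is in saturation.
I_D = ½ k_n V_ov² = 0.5 × 6.66 × 2.11² = 14.9 mA.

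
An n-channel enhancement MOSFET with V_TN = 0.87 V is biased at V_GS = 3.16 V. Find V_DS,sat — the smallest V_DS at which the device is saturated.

V_DS,sat = 2.29 V

The boundary between triode and saturation is V_DS = V_GS − V_TN = V_ov.
V_ov = 3.16 − 0.87 = 2.29 V.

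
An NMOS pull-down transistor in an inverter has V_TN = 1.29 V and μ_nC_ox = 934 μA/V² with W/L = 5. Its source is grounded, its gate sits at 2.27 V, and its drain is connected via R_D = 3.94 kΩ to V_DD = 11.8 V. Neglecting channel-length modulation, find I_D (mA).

V_GS = V_G = 2.27 V, so V_ov = 2.27 − 1.29 = 0.98 V.
k_n = μ_nC_ox · (W/L) = 4.67 mA/V².
Assume saturation: I_D = ½ k_n V_ov² = 0.5 × 4.67 × 0.98² = 2.24 mA, giving V_DS = V_DD − I_D R_D = 11.8 − 2.24 × 3.94 = 2.96 V.
V_DS = 2.96 V ≥ V_ov = 0.98 V, confirming saturation.

I_D = 2.24 mA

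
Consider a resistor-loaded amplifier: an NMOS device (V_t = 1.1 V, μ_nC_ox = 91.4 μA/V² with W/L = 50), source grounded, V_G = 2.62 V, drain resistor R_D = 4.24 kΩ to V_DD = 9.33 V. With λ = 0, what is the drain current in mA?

V_GS = V_G = 2.62 V, so V_ov = 2.62 − 1.1 = 1.52 V.
k_n = μ_nC_ox · (W/L) = 4.57 mA/V².
Assume saturation: I_D = ½ k_n V_ov² = 0.5 × 4.57 × 1.52² = 5.28 mA, giving V_DS = V_DD − I_D R_D = 9.33 − 5.28 × 4.24 = -13.1 V.
But -13.1 V < V_ov = 1.52 V, so the device is actually in triode.
In triode I_D = k_n[V_ov V_DS − ½ V_DS²] and I_D = (V_DD − V_DS)/R_D. Equating: 9.69 V_DS² − 30.45 V_DS + 9.33 = 0, giving V_DS = 0.344 V (the root below V_ov).
I_D = (9.33 − 0.344) / 4.24 = 2.12 mA.

I_D = 2.12 mA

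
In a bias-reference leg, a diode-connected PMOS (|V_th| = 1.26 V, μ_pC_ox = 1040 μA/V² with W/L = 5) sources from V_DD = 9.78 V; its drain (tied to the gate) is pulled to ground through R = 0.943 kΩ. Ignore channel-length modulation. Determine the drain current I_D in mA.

With gate tied to drain, V_SG = V_SD ≥ V_SG − |V_th|, so the device is in saturation.
k_p = μ_pC_ox · (W/L) = 5.2 mA/V².
KCL at the drain: ½ k_p (V_SG − |V_th|)² = (V_DD − V_SG)/R.
Let x = V_SG − 1.26. Then 2.45 x² + x − 8.52 = 0, giving x = 1.67 V (positive root), so V_SG = 2.93 V.
I_D = (V_DD − V_SG)/R = (9.78 − 2.93) / 0.943 = 7.26 mA.

I_D = 7.26 mA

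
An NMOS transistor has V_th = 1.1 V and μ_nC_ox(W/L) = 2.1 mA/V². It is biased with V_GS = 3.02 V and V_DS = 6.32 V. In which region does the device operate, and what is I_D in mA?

V_ov = V_GS − V_th = 3.02 − 1.1 = 1.92 V.
Since V_DS = 6.32 V ≥ V_ov = 1.92 V, the device is in saturation.
I_D = ½ k_n V_ov² = 0.5 × 2.1 × 1.92² = 3.87 mA.

Saturation; I_D = 3.87 mA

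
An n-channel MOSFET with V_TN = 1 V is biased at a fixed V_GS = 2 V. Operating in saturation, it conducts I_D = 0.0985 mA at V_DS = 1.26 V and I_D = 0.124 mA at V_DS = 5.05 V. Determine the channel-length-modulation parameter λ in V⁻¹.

With V_GS fixed, I_D ∝ (1 + λ V_DS) in saturation, so I_D2/I_D1 = (1 + λ V_DS2)/(1 + λ V_DS1).
0.124/0.0985 = 1.259 = (1 + 5.05 λ)/(1 + 1.26 λ).
Solving: λ (I_D1 V_DS2 − I_D2 V_DS1) = I_D2 − I_D1, so λ = (0.124 − 0.0985) / (0.0985 × 5.05 − 0.124 × 1.26) = 0.0255 / 0.341 = 0.0747 V⁻¹.

λ = 0.0747 V⁻¹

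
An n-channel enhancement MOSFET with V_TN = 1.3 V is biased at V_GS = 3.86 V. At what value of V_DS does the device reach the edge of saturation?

The boundary between triode and saturation is V_DS = V_GS − V_TN = V_ov.
V_ov = 3.86 − 1.3 = 2.56 V.

V_DS,sat = 2.56 V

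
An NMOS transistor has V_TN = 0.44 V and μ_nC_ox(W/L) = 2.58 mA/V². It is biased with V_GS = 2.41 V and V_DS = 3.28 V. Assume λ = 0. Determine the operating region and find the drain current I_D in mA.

V_ov = V_GS − V_TN = 2.41 − 0.44 = 1.97 V.
Since V_DS = 3.28 V ≥ V_ov = 1.97 V, the device is in saturation.
I_D = ½ k_n V_ov² = 0.5 × 2.58 × 1.97² = 5.01 mA.

Saturation; I_D = 5.01 mA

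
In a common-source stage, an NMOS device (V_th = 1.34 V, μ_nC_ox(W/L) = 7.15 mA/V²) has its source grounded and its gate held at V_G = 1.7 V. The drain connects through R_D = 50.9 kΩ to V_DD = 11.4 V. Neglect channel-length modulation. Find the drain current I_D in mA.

I_D = 0.222 mA

V_GS = V_G = 1.7 V, so V_ov = 1.7 − 1.34 = 0.36 V.
Assume saturation: I_D = ½ k_n V_ov² = 0.5 × 7.15 × 0.36² = 0.463 mA, giving V_DS = V_DD − I_D R_D = 11.4 − 0.463 × 50.9 = -12.2 V.
But -12.2 V < V_ov = 0.36 V, so the device is actually in triode.
In triode I_D = k_n[V_ov V_DS − ½ V_DS²] and I_D = (V_DD − V_DS)/R_D. Equating: 182 V_DS² − 132 V_DS + 11.4 = 0, giving V_DS = 0.1 V (the root below V_ov).
I_D = (11.4 − 0.1) / 50.9 = 0.222 mA.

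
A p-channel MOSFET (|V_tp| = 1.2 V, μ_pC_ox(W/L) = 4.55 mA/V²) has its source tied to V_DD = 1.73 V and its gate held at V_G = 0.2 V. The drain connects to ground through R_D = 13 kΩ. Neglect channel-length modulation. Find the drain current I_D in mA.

V_SG = V_DD − V_G = 1.73 − 0.2 = 1.53 V, so V_ov = 1.53 − 1.2 = 0.33 V.
Assume saturation: I_D = ½ k_p V_ov² = 0.5 × 4.55 × 0.33² = 0.248 mA, giving V_SD = V_DD − I_D R_D = 1.73 − 0.248 × 13 = -1.49 V.
But -1.49 V < V_ov = 0.33 V, so the device is actually in triode.
In triode I_D = k_p[V_ov V_SD − ½ V_SD²] and I_D = (V_DD − V_SD)/R_D. Equating: 29.6 V_SD² − 20.52 V_SD + 1.73 = 0, giving V_SD = 0.0982 V (the root below V_ov).
I_D = (1.73 − 0.0982) / 13 = 0.126 mA.

I_D = 0.126 mA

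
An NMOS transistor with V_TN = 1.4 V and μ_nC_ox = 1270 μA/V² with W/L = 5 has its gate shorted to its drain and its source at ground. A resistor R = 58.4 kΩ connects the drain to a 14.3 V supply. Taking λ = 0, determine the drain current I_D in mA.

With gate tied to drain, V_GS = V_DS ≥ V_GS − V_TN, so the device is in saturation.
k_n = μ_nC_ox · (W/L) = 6.35 mA/V².
KCL at the drain: ½ k_n (V_GS − V_TN)² = (V_DD − V_GS)/R.
Let x = V_GS − 1.4. Then 185 x² + x − 12.9 = 0, giving x = 0.261 V (positive root), so V_GS = 1.66 V.
I_D = (V_DD − V_GS)/R = (14.3 − 1.66) / 58.4 = 0.216 mA.

I_D = 0.216 mA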